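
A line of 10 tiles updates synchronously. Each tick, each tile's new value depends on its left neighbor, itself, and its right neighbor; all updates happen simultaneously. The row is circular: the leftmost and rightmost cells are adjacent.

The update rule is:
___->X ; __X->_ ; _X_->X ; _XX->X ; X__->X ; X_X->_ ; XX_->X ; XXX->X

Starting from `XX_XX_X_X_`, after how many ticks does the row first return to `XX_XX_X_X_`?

XX_XX_X_X_

1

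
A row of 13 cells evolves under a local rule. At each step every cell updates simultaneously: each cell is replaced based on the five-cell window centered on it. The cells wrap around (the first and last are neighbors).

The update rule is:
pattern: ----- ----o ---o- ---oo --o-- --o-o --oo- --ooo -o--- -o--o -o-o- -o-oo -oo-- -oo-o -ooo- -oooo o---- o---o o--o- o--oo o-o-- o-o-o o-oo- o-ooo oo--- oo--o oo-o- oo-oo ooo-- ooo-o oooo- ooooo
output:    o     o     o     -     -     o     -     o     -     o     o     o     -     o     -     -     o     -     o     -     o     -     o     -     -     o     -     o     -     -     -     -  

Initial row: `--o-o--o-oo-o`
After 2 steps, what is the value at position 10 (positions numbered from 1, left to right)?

-

ooooooooooo-o
-----------o-
position 10 holds -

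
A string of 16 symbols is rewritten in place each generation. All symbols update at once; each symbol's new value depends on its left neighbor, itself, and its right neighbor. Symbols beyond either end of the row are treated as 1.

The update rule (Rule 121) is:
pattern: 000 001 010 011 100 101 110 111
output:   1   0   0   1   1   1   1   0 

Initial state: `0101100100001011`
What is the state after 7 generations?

1011101101110110

generation 1: 1011110011100110
generation 2: 1110011010110111
generation 3: 0011011101111100
generation 4: 1011110111000110
generation 5: 1110011101110111
generation 6: 0011010111011100
generation 7: 1011101101110110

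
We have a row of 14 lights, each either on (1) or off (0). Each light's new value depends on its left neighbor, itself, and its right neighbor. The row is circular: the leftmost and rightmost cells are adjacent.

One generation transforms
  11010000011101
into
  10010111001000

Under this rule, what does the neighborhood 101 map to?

0

At position 2 the neighborhood is 101; the next row has 0 there.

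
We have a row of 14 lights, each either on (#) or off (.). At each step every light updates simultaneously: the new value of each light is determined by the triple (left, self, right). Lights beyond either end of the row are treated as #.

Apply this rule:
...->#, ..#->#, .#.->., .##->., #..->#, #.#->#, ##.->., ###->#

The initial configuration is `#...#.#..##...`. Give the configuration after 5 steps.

.#.#.#.##..#.#

step 1: .###.#.##..###
step 2: #.#.#.#..##.##
step 3: .#.#.#.##..#.#
step 4: #.#.#.#..##.#.
step 5: .#.#.#.##..#.#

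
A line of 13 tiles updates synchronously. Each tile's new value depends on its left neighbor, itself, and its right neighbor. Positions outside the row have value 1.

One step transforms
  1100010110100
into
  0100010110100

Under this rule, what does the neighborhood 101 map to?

0

At position 6 the neighborhood is 101; the next row has 0 there.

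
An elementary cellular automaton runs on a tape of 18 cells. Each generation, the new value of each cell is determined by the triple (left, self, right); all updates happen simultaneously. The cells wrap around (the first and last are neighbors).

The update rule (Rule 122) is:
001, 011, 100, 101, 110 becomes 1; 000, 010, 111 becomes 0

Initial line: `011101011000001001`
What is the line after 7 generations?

101111110000111001

110110111100010110
111111100110101111
000000111111011000
000001100001111100
000011110011000110
000110011111101111
101111110000111001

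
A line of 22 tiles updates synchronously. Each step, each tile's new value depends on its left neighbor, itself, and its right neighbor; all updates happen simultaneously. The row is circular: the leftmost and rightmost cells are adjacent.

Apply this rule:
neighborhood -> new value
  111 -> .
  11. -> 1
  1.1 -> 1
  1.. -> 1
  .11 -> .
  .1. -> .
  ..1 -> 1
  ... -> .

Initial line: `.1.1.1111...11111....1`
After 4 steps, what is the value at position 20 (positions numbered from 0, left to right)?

1

step 1: 1.1.1...11.1....11..1.
step 2: .1.1.1.1.11.1..1.111.1
step 3: 1.1.1.1.1.11.11.1..11.
step 4: .1.1.1.1.1.11.11.11.11
position 20 holds 1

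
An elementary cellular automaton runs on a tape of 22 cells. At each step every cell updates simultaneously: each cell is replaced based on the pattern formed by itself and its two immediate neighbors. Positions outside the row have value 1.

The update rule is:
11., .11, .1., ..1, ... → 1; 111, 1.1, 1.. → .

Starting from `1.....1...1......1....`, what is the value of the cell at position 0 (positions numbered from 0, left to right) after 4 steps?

1

1.11111.111.111111.111
1.1...1.1.1.1....1.1..
1.1.111.1.1.1.1111.1.1
1.1.1.1.1.1.1.1..1.1.1
position 0 holds 1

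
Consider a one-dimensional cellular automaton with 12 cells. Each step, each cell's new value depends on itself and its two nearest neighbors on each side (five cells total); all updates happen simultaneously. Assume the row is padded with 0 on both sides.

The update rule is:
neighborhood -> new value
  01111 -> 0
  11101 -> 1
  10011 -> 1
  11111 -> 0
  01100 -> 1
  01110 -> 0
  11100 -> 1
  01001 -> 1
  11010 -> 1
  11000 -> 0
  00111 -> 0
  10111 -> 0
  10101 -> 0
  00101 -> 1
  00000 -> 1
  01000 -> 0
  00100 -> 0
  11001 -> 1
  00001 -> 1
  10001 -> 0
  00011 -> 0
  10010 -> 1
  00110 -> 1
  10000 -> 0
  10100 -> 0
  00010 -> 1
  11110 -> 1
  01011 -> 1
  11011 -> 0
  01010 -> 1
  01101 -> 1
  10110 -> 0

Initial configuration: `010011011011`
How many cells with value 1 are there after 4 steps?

8

step 1: 101111001001
step 2: 110011110110
step 3: 111100110010
step 4: 001111111100
count of 1: 8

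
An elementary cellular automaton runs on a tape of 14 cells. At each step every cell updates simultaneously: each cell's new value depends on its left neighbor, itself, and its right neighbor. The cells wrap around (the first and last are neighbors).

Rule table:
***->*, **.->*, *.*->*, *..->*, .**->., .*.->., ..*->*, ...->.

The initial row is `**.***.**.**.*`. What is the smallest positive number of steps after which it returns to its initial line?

14

***.***.**.**.
.***.***.**.**
*.***.***.**.*
**.***.***.**.
.**.***.***.**
*.**.***.***.*
**.**.***.***.
.**.**.***.***
*.**.**.***.**
**.**.**.***.*
***.**.**.***.
.***.**.**.***
*.***.**.**.**
**.***.**.**.*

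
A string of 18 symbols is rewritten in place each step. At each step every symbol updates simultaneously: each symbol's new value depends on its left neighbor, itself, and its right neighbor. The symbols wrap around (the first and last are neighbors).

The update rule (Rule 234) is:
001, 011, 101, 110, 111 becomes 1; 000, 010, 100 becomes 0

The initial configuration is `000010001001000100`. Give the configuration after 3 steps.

010001001000100000

000100010010001000
001000100100010000
010001001000100000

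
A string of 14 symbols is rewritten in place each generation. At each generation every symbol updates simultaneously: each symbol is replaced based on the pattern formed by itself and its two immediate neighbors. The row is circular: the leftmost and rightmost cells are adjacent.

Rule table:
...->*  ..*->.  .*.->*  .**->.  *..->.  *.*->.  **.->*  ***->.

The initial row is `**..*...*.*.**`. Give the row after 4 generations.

generation 1: .*..*.*.*.*...
generation 2: .*..*.*.*.*.**
generation 3: .*..*.*.*.*..*
generation 4: .*..*.*.*.*..*

.*..*.*.*.*..*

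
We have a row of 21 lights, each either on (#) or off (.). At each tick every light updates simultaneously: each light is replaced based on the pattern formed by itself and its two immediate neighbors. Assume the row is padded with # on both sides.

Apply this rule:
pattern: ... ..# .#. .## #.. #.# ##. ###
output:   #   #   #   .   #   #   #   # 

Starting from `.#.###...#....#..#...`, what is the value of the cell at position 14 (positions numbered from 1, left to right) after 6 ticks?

###.#################
####.################
#####.###############
######.##############
#######.#############
########.############
position 14 holds #

#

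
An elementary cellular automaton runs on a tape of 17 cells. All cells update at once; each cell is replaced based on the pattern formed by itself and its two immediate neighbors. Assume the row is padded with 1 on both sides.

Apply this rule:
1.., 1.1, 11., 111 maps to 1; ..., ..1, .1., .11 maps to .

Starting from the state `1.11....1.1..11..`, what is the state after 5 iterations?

11.11....1.1..11.
111.11....1.1..11
1111.11....1.1..1
11111.11....1.1..
111111.11....1.1.

111111.11....1.1.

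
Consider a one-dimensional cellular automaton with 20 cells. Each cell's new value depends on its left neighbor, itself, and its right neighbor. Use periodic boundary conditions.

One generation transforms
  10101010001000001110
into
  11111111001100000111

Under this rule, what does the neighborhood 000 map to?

At position 8 the neighborhood is 000; the next row has 0 there.

0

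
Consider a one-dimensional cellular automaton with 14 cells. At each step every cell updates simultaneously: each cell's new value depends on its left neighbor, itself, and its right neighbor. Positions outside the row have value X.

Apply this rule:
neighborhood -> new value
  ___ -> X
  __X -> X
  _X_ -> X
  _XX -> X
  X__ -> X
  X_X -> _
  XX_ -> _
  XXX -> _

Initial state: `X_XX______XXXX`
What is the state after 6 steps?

__X_XXXXXXX___
XXX_X______XXX
____XXXXXXXX__
XXXXX_______XX
_____XXXXXXXX_
XXXXXX________

XXXXXX________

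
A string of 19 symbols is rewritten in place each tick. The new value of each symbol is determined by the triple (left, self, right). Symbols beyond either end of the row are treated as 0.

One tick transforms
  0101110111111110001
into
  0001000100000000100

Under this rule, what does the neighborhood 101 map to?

0

At position 2 the neighborhood is 101; the next row has 0 there.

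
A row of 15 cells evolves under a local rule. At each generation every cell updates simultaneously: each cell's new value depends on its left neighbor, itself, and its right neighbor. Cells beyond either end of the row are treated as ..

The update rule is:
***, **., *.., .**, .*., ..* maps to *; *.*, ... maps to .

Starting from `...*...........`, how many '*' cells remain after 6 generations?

..***..........
.*****.........
*******........
********.......
*********......
**********.....
count of *: 10

10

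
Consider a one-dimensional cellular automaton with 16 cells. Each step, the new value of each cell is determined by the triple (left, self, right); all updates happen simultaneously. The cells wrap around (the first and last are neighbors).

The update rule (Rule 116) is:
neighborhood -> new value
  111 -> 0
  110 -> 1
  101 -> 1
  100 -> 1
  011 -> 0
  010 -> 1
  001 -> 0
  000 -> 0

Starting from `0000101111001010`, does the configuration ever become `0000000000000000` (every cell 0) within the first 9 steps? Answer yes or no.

no

0000110001101111
1000011000110001
1100001100011000
0110000110001100
0011000011000110
0001100001100011
1000110000110001
1100011000011000
0110001100001100
step 9 is 0110001100001100, still not uniform 0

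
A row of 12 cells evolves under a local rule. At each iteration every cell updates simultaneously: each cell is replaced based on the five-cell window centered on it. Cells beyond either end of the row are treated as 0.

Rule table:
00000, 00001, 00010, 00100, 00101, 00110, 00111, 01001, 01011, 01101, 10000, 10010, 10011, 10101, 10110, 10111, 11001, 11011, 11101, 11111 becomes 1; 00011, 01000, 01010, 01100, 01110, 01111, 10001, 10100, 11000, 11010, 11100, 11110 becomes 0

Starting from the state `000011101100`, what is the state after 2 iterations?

111010111001
101011100111

101011100111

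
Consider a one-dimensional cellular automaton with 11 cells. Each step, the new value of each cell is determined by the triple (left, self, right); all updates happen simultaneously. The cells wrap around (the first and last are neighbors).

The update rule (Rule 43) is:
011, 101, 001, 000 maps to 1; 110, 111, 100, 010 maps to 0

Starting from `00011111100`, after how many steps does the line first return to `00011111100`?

11110000001
00000111111
01111100000
11000001111
00011111000
11110000011
00000111110
11111100000
10000001111
00111111000
11100000011
00001111110
11111000000
10000011111
00111110000
11100000111
00001111100
11111000001
00000011111
01111110000
11000000111
00011111100

22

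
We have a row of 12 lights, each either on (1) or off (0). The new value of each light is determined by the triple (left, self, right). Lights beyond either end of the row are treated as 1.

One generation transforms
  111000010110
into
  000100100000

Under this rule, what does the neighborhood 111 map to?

At position 0 the neighborhood is 111; the next row has 0 there.

0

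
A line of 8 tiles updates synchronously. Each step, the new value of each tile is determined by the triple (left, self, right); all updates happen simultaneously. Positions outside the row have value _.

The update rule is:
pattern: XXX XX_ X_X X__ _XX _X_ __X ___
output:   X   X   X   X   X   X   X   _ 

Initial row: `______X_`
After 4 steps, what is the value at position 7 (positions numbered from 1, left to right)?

step 1: _____XXX
step 2: ____XXXX
step 3: ___XXXXX
step 4: __XXXXXX
position 7 holds X

X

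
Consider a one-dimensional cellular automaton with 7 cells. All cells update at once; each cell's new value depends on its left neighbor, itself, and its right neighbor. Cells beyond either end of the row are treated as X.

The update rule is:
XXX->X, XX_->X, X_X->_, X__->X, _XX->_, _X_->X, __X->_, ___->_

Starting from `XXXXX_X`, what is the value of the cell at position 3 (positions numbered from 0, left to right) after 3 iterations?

XXXXX__
XXXXXX_
XXXXXX_
position 3 holds X

X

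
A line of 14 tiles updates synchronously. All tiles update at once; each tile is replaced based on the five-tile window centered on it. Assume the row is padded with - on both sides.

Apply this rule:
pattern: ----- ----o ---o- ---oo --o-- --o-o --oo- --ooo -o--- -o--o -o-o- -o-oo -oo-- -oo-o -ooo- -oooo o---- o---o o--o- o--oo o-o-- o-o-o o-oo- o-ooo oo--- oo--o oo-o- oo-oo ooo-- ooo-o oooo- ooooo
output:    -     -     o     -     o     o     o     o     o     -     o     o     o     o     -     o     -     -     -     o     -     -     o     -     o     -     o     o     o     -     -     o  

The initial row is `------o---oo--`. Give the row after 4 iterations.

----o--o-ooo-o

iteration 1: -----ooo--ooo-
iteration 2: -----o-o-oo-oo
iteration 3: ----ooo-oooooo
iteration 4: ----o--o-ooo-o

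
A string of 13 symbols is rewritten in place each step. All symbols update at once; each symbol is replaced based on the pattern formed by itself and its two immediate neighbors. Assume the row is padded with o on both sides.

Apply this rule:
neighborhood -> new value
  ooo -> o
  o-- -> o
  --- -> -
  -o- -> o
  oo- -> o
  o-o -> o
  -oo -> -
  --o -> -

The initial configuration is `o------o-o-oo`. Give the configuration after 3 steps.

oooo-----oooo

oo-----oooo-o
ooo-----oooo-
oooo-----oooo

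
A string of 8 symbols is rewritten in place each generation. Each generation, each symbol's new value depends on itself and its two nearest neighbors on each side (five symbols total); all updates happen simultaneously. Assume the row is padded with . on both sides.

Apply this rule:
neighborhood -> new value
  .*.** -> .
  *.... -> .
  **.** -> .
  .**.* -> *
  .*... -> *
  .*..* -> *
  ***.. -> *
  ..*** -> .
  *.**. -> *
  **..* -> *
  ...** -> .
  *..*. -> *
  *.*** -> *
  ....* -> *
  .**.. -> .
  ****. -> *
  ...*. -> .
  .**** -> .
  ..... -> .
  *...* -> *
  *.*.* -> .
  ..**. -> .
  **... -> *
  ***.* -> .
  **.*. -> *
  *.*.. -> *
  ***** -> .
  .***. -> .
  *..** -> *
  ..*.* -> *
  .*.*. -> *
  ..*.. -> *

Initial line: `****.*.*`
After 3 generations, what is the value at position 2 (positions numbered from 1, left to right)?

..*.*.**
*.**..*.
*.*.****
position 2 holds .

.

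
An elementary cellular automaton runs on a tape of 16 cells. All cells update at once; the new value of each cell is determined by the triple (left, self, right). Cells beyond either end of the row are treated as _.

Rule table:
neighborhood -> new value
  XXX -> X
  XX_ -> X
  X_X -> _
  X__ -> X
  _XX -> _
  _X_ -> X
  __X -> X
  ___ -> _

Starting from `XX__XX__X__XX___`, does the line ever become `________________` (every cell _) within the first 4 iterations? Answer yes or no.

no

_XXX_XXXXXX_XX__
X_XX__XXXXX__XX_
X__XXX_XXXXXX_XX
XXX_XX__XXXXX__X
iteration 4 is XXX_XX__XXXXX__X, still not uniform _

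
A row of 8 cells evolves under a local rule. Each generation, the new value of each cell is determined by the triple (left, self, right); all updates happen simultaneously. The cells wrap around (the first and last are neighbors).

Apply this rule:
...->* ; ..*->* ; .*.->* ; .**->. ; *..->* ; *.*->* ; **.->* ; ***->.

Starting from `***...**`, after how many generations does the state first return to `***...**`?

16

..****..
**...***
.****...
*...****
****....
...*****
***....*
..*****.
**....**
.*****..
*....***
*****...
....****
****...*
...****.
***...**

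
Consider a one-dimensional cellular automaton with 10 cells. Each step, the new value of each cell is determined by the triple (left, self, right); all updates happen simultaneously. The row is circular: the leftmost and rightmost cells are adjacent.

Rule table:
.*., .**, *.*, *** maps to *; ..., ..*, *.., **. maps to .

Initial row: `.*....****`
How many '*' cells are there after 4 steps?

3

step 1: **....***.
step 2: *.....**.*
step 3: ......*.**
step 4: ......***.
count of *: 3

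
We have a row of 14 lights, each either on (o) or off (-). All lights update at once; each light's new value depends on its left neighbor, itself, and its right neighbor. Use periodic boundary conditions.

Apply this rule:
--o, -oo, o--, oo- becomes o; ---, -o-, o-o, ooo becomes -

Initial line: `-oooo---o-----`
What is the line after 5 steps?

oo-oo---ooo--o

oo--oo-o-o----
oooooo----o--o
-----oo--o-ooo
o---ooooo--o-o
oo-oo---ooo--o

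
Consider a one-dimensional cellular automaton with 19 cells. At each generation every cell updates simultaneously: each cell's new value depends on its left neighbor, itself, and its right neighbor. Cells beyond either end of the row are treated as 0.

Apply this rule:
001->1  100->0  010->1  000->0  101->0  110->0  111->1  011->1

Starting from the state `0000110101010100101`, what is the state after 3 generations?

0110011001010101011

0001100101010101101
0011001101010101001
0110011001010101011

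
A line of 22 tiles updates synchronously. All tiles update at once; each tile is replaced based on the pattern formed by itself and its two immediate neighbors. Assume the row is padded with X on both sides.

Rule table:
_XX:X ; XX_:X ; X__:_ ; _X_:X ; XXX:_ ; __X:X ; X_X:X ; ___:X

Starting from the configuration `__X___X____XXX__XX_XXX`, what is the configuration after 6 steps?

_X_XX_X_XXXX_X_XXXXX__

_XX_XXX_XXXX_X_XXXXX__
XXXXX_XXX__XXXXX___X_X
____XXX_X_XX___X_XXXXX
_XXXX_XXXXXX_XXXXX____
XX__XXX____XXX___X_XXX
_X_XX_X_XXXX_X_XXXXX__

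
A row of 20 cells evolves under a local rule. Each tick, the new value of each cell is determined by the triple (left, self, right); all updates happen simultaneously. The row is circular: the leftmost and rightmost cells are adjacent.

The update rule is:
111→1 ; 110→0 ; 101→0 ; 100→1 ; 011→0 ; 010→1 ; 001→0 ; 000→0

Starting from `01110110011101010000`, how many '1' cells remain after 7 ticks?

5

tick 1: 00100001001001011000
tick 2: 00110001101101000100
tick 3: 00001000000001100110
tick 4: 00001100000000010001
tick 5: 10000010000000011001
tick 6: 01000011000000000100
tick 7: 01100000100000000110
count of 1: 5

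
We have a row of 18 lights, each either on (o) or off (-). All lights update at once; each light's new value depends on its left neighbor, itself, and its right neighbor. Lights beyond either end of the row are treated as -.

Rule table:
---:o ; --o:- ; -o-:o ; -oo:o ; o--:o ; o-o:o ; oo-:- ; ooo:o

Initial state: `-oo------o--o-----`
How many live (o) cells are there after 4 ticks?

-o-ooooo-oo-oooooo
-oooooo-oo-oooooo-
-ooooo-oo-oooooo-o
-oooo-oo-oooooo-oo
count of o: 14

14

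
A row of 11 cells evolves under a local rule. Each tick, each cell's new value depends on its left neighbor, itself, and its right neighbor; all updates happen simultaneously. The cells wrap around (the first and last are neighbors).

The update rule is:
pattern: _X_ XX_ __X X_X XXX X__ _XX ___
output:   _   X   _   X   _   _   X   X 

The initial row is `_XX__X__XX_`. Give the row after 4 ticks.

_X__XXX__X_

_XX_____XX_
_XX_XXX_XX_
_XXXX_XXXX_
_X__XXX__X_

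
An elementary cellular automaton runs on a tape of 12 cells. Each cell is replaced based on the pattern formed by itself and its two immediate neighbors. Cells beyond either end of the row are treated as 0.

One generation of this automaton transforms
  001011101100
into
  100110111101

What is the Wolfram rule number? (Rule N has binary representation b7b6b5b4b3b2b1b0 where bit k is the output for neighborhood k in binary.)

position 5: 111 → 0  (bit 7 = 0)
position 6: 110 → 1  (bit 6 = 1)
position 3: 101 → 1  (bit 5 = 1)
position 10: 100 → 0  (bit 4 = 0)
position 4: 011 → 1  (bit 3 = 1)
position 2: 010 → 0  (bit 2 = 0)
position 1: 001 → 0  (bit 1 = 0)
position 0: 000 → 1  (bit 0 = 1)
bits b7..b0 = 01101001 = 105

105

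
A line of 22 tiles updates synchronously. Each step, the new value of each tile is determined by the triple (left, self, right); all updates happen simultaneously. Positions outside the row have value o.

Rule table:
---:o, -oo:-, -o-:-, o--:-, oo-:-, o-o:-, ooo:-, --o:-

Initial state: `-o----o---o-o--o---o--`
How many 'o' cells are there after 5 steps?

---oo---o--------o----
-o----o---oooooo---oo-
---oo---o--------o----  (repeats step 1; period 2)
step 5: ---oo---o--------o----
count of o: 4

4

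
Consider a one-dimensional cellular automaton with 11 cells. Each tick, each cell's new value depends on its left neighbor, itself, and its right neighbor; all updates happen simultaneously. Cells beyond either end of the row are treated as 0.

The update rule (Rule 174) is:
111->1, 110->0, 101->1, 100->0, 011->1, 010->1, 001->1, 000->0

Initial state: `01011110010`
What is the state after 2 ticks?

11111100110
11111001100

11111001100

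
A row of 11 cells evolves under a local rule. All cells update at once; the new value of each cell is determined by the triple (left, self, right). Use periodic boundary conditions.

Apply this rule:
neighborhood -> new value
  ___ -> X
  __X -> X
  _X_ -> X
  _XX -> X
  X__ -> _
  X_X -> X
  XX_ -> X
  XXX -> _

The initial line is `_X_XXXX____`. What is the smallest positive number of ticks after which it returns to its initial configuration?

XXXX__X_XXX
___X_XXXX__
XXXXXX__X_X
_____X_XXXX
_XXXXXXX__X
XX_____X_XX
_X_XXXXXXX_
XXXX_____X_
X__X_XXXXXX
X_XXXX_____
XXX__X_XXXX
__X_XXXX___
XXXXX__X_XX
____X_XXXX_
XXXXXXX__X_
X_____X_XXX
X_XXXXXXX__
XXX_____X_X
__X_XXXXXXX
_XXXX_____X
XX__X_XXXXX
_X_XXXX____

22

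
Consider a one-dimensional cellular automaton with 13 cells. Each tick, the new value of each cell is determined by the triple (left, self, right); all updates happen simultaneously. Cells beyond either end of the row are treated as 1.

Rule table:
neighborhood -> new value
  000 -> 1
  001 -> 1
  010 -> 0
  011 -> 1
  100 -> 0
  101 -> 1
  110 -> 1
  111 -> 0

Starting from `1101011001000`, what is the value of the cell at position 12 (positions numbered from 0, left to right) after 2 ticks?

0110111010011
1111101100110
position 12 holds 0

0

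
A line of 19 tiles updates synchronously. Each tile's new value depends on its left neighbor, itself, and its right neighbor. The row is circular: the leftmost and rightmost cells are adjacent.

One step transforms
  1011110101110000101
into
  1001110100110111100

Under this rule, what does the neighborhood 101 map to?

At position 1 the neighborhood is 101; the next row has 0 there.

0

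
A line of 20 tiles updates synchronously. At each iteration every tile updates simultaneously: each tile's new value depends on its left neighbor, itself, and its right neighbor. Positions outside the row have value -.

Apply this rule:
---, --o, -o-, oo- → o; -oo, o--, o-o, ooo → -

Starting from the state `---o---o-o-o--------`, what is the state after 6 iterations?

iteration 1: oooo-ooo-o-o-ooooooo
iteration 2: ---o---o-o-o-------o
iteration 3: oooo-ooo-o-o-ooooooo  (repeats iteration 1; period 2)
iteration 6: ---o---o-o-o-------o

---o---o-o-o-------o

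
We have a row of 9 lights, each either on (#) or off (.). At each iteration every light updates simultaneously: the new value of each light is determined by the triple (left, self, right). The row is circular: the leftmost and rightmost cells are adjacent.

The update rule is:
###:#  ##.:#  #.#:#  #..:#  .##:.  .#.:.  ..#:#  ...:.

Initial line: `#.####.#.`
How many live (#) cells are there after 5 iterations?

6

.#.####.#
#.#.####.
.#.#.####
#.#.#.###
##.#.#.##
count of #: 6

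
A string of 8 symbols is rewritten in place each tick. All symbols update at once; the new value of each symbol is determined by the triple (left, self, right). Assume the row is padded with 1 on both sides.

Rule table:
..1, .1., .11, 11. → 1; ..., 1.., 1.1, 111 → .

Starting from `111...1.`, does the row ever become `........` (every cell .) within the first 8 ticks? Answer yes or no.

no

..1..11.
.11.111.
.11.1.1.
.11.1.1.  (fixed point — unchanged through tick 8)
tick 8 is .11.1.1., still not uniform .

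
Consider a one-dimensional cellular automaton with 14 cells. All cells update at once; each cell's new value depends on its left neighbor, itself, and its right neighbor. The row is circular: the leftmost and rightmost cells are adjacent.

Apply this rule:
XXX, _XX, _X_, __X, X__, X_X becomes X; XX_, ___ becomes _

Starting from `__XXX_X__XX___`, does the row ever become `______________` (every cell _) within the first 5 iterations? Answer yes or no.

iteration 1: _XXX_XXXXX_X__
iteration 2: XXX_XXXXX_XXX_
iteration 3: XX_XXXXX_XXX_X
iteration 4: X_XXXXX_XXX_XX
iteration 5: _XXXXX_XXX_XXX
iteration 5 is _XXXXX_XXX_XXX, still not uniform _

no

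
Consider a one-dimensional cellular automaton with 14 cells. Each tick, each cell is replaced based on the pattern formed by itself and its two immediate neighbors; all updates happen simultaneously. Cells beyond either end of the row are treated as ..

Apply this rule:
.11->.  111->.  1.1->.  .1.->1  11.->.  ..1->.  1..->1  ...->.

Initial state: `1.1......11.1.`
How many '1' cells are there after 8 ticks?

2

1.11........11
1...1.........
11..11........
..1...1.......
..11..11......
....1...1.....
....11..11....
......1...1...
count of 1: 2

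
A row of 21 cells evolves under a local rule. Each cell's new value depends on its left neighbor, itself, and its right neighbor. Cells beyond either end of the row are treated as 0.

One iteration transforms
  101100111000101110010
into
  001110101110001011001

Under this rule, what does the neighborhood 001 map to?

At position 5 the neighborhood is 001; the next row has 0 there.

0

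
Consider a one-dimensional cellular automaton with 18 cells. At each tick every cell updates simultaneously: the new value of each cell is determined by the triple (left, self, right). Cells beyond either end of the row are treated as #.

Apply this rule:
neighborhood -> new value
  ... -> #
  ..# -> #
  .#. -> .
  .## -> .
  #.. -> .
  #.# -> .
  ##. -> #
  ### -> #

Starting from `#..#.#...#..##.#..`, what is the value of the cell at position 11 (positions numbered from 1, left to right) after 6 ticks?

#

#.#....##..#.#...#
#...###.#.#....##.
#.##.##.....###.#.
#..#..#.####.##...
#.#..#...###..#.##
#...#..##.##.#...#
position 11 holds #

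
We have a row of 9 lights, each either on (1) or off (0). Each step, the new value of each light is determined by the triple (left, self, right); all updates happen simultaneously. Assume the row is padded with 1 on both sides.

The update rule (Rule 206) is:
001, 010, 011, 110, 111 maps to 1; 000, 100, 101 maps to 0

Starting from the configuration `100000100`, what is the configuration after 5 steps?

step 1: 100001101
step 2: 100011101
step 3: 100111101
step 4: 101111101
step 5: 101111101

101111101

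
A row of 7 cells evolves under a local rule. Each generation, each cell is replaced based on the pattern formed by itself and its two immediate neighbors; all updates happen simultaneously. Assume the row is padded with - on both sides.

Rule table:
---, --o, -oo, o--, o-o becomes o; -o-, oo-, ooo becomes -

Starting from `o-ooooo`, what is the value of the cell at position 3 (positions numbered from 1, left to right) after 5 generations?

-

-oo----
oo-oooo
o-oo---
-oo-ooo
oo-oo--
position 3 holds -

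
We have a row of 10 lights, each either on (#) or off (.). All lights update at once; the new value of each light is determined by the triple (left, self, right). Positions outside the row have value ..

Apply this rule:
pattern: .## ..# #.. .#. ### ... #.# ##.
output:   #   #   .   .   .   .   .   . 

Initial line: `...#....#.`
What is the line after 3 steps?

#....#....

step 1: ..#....#..
step 2: .#....#...
step 3: #....#....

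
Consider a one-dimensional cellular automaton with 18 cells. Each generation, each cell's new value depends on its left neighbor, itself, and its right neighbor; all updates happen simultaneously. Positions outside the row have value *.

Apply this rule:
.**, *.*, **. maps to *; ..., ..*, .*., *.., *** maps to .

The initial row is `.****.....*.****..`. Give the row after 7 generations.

*..........**.....

generation 1: **..*......**..*..
generation 2: .*.........**.....
generation 3: *..........**.....
generation 4: *..........**.....  (fixed point — unchanged through generation 7)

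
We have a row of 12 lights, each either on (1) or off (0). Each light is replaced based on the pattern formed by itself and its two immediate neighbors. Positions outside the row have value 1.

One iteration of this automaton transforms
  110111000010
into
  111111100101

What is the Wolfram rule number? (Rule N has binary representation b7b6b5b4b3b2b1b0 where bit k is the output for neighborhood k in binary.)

position 0: 111 → 1  (bit 7 = 1)
position 1: 110 → 1  (bit 6 = 1)
position 2: 101 → 1  (bit 5 = 1)
position 6: 100 → 1  (bit 4 = 1)
position 3: 011 → 1  (bit 3 = 1)
position 10: 010 → 0  (bit 2 = 0)
position 9: 001 → 1  (bit 1 = 1)
position 7: 000 → 0  (bit 0 = 0)
bits b7..b0 = 11111010 = 250

250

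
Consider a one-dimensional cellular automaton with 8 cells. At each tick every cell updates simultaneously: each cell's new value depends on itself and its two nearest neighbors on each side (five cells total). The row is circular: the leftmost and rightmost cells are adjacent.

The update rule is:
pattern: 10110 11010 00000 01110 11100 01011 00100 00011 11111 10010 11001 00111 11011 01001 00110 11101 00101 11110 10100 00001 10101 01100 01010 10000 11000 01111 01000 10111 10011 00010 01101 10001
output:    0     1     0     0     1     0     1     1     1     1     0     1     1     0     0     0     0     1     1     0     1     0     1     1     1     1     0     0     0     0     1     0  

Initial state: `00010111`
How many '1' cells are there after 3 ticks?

10000001
01100010
00010010
count of 1: 2

2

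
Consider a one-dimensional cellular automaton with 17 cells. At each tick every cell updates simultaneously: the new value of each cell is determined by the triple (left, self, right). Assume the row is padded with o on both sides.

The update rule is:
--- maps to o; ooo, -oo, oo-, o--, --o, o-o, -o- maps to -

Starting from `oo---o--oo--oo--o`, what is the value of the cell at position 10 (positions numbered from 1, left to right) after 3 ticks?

-

---o-------------
-o---ooooooooooo-
---o-------------
position 10 holds -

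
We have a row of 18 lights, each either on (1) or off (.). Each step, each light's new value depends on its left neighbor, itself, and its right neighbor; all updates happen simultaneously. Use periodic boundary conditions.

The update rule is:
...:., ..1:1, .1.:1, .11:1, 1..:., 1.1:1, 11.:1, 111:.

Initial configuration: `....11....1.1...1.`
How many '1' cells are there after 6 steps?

14

...111...1111..11.
..11.1..11..1.111.
.11111.111.1111.1.
11...111.111..111.
11..11.111.1.11.11
.1.11111.11111111.
count of 1: 14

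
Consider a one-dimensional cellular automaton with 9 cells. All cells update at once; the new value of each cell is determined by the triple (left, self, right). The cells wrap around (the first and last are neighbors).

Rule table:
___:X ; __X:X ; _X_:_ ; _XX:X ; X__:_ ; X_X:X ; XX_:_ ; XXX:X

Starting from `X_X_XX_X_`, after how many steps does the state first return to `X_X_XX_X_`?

9

_X_XX_X_X
X_XX_X_X_
_XX_X_X_X
XX_X_X_X_
X_X_X_X_X
_X_X_X_XX
X_X_X_XX_
_X_X_XX_X
X_X_XX_X_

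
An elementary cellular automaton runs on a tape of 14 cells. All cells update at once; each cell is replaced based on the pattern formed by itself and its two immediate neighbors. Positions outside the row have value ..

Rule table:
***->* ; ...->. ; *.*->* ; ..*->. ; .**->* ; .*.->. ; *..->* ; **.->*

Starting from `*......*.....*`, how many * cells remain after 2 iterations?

iteration 1: .*......*.....
iteration 2: ..*......*....
count of *: 2

2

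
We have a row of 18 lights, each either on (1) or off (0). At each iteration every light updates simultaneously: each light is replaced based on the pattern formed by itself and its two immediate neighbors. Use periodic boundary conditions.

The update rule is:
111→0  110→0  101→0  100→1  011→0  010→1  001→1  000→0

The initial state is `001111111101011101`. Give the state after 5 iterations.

000111010000001000

110000000001000001
001000000011100010
011100000100010111
000010001110110000
000111010000001000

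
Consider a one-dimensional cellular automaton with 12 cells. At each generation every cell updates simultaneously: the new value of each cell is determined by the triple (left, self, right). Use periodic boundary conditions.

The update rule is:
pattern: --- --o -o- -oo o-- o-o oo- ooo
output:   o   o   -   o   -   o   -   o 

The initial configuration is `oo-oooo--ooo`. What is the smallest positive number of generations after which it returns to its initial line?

generation 1: o-oooo--oooo
generation 2: -oooo--ooooo
generation 3: oooo--ooooo-
generation 4: ooo--ooooo-o
generation 5: oo--ooooo-oo
generation 6: o--ooooo-ooo
generation 7: --ooooo-oooo
generation 8: -ooooo-oooo-
generation 9: ooooo-oooo--
generation 10: oooo-oooo--o
generation 11: ooo-oooo--oo
generation 12: oo-oooo--ooo

12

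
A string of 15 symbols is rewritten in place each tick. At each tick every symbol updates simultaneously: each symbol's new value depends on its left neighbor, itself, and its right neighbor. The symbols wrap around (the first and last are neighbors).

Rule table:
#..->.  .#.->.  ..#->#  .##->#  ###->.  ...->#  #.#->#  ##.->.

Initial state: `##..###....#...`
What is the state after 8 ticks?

...##...##..###

#..##...###..##
..##..###...##.
###..##...###..
#...##..###...#
..###..##...###
.##...##..###..
##..###..##...#
...##...##..###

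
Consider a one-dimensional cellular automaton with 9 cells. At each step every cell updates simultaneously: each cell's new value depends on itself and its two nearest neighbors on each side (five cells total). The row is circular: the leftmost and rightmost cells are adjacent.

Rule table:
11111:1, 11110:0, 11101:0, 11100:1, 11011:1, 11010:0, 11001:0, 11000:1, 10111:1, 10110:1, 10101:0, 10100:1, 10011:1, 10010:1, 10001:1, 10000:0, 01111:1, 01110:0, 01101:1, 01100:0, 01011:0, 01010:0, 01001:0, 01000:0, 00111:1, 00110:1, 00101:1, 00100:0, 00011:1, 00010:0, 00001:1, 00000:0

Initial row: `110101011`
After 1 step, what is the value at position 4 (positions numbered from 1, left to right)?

0

000000011
position 4 holds 0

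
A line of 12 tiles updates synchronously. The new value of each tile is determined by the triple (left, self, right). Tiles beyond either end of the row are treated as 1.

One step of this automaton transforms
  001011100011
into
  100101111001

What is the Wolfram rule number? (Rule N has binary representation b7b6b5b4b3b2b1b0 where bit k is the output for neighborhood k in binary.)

241

position 5: 111 → 1  (bit 7 = 1)
position 6: 110 → 1  (bit 6 = 1)
position 3: 101 → 1  (bit 5 = 1)
position 0: 100 → 1  (bit 4 = 1)
position 4: 011 → 0  (bit 3 = 0)
position 2: 010 → 0  (bit 2 = 0)
position 1: 001 → 0  (bit 1 = 0)
position 8: 000 → 1  (bit 0 = 1)
bits b7..b0 = 11110001 = 241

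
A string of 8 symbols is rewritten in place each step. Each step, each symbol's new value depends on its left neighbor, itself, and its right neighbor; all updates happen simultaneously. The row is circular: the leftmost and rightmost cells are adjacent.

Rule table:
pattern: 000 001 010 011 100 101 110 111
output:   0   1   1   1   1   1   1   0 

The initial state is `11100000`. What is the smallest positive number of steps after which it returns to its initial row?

6

10110001
11111011
00001110
00011011
10111111
11100000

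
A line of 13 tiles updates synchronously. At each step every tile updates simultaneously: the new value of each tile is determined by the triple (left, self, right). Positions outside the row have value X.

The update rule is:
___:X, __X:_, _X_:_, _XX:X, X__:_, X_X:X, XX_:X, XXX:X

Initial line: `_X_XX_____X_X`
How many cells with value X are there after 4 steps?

step 1: X_XXX_XXX__XX
step 2: XXXXXXXXX__XX
step 3: XXXXXXXXX__XX  (fixed point — unchanged through step 4)
count of X: 11

11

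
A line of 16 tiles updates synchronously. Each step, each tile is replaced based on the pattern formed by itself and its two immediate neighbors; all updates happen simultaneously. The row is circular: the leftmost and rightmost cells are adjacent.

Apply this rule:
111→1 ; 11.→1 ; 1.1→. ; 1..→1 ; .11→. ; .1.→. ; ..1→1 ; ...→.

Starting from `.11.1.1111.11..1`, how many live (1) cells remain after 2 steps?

step 1: ..1....111..111.
step 2: .1.1..1.1111.111
count of 1: 10

10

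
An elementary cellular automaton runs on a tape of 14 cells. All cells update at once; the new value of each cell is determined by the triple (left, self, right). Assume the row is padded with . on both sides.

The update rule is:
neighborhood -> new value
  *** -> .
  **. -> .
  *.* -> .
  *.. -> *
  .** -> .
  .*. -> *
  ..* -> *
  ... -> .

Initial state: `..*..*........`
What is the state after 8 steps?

step 1: .******.......
step 2: *......*......
step 3: **....***.....
step 4: ..*..*...*....
step 5: .******.***...
step 6: *..........*..
step 7: **........***.
step 8: ..*......*...*

..*......*...*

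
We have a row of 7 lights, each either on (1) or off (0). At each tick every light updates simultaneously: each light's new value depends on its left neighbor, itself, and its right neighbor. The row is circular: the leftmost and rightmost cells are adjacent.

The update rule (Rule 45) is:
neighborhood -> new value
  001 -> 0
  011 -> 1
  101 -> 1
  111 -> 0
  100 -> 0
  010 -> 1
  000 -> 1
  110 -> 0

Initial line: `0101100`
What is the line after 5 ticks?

tick 1: 0111001
tick 2: 1100001
tick 3: 0001101
tick 4: 0101011
tick 5: 1111110

1111110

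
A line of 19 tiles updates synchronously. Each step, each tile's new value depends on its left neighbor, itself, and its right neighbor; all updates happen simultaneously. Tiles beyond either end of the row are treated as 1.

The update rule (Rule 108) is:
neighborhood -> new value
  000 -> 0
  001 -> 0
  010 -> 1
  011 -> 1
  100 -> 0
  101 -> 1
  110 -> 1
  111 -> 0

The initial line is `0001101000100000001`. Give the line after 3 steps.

0001111000100000001
0001001000100000001
0001001000100000001

0001001000100000001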